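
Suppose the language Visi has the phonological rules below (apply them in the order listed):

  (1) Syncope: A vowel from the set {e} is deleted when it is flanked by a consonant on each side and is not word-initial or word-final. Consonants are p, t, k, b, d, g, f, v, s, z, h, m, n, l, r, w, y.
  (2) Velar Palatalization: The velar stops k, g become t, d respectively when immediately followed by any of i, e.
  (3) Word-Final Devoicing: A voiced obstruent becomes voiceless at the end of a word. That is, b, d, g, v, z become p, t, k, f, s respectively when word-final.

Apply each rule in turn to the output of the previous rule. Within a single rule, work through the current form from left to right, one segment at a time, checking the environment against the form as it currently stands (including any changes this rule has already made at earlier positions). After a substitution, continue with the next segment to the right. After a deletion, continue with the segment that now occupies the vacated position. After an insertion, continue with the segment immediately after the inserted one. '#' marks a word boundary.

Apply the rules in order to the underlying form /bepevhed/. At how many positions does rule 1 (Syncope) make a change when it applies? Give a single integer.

(1) Syncope: [bepevhed] → [bpvhd]
(2) Velar Palatalization: no change — [bpvhd]
(3) Word-Final Devoicing: [bpvhd] → [bpvht]
Rule 1 changed 3 position(s).

3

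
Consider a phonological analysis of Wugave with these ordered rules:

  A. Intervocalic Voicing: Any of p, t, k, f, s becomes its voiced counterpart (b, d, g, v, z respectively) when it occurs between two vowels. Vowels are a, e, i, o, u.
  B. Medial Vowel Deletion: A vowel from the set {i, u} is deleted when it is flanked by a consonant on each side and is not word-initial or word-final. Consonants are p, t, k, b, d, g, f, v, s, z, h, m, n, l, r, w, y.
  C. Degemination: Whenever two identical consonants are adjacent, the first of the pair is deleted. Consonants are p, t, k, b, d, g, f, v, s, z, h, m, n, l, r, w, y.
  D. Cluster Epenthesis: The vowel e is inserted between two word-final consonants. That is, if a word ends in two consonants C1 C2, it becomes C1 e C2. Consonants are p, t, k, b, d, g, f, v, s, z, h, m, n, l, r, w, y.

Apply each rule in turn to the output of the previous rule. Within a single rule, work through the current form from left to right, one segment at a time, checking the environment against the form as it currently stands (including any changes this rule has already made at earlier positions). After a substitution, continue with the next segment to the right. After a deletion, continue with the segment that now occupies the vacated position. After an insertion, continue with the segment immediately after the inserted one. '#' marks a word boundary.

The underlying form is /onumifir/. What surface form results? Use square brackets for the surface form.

[onmver]

A Intervocalic Voicing: [onumifir] → [onumivir]
B Medial Vowel Deletion: [onumivir] → [onmvr]
C Degemination: no change — [onmvr]
D Cluster Epenthesis: [onmvr] → [onmver]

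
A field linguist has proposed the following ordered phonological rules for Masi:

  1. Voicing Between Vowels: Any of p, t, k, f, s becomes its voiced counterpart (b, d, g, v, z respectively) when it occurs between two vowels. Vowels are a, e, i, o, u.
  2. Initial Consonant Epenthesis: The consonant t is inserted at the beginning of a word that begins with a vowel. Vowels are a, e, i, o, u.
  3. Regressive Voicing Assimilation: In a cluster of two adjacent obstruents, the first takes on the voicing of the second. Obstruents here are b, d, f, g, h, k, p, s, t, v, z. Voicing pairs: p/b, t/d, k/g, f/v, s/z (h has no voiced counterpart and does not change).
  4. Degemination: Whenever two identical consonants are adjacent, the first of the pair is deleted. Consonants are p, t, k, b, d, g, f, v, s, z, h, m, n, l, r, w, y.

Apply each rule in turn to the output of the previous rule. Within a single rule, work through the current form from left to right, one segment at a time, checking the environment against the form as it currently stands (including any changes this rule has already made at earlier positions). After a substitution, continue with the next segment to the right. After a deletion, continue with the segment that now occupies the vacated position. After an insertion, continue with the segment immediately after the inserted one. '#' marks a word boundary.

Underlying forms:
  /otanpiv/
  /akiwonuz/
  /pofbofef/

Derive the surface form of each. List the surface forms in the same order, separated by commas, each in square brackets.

[todanpiv], [tagiwonuz], [povbovef]

/otanpiv/:
  1 Voicing Between Vowels: [otanpiv] → [odanpiv]
  2 Initial Consonant Epenthesis: [odanpiv] → [todanpiv]
  3 Regressive Voicing Assimilation: no change — [todanpiv]
  4 Degemination: no change — [todanpiv]
/akiwonuz/:
  1 Voicing Between Vowels: [akiwonuz] → [agiwonuz]
  2 Initial Consonant Epenthesis: [agiwonuz] → [tagiwonuz]
  3 Regressive Voicing Assimilation: no change — [tagiwonuz]
  4 Degemination: no change — [tagiwonuz]
/pofbofef/:
  1 Voicing Between Vowels: [pofbofef] → [pofbovef]
  2 Initial Consonant Epenthesis: no change — [pofbovef]
  3 Regressive Voicing Assimilation: [pofbovef] → [povbovef]
  4 Degemination: no change — [povbovef]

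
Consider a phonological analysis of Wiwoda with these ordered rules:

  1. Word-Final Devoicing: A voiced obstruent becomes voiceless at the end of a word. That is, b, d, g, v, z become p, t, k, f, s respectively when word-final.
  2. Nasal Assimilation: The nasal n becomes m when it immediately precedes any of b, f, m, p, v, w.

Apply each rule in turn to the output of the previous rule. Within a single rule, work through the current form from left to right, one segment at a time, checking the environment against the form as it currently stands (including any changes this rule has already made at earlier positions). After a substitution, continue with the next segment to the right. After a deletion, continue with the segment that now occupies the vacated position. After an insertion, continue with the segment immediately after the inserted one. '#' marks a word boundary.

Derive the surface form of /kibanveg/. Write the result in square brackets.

1 Word-Final Devoicing: [kibanveg] → [kibanvek]
2 Nasal Assimilation: [kibanvek] → [kibamvek]

[kibamvek]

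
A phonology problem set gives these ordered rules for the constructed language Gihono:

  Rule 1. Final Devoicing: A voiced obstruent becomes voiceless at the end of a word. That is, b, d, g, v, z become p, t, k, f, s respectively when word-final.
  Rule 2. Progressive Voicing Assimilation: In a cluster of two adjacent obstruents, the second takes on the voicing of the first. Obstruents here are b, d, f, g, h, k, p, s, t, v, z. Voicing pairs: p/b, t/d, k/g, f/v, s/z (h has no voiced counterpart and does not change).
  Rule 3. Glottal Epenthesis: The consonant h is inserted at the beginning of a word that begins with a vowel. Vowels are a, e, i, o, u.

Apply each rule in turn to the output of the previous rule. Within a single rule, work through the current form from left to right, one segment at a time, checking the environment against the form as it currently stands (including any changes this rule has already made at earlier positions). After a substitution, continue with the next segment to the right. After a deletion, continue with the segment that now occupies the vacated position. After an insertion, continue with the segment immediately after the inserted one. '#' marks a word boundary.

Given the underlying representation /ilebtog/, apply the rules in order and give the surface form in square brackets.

Rule 1 Final Devoicing: [ilebtog] → [ilebtok]
Rule 2 Progressive Voicing Assimilation: [ilebtok] → [ilebdok]
Rule 3 Glottal Epenthesis: [ilebdok] → [hilebdok]

[hilebdok]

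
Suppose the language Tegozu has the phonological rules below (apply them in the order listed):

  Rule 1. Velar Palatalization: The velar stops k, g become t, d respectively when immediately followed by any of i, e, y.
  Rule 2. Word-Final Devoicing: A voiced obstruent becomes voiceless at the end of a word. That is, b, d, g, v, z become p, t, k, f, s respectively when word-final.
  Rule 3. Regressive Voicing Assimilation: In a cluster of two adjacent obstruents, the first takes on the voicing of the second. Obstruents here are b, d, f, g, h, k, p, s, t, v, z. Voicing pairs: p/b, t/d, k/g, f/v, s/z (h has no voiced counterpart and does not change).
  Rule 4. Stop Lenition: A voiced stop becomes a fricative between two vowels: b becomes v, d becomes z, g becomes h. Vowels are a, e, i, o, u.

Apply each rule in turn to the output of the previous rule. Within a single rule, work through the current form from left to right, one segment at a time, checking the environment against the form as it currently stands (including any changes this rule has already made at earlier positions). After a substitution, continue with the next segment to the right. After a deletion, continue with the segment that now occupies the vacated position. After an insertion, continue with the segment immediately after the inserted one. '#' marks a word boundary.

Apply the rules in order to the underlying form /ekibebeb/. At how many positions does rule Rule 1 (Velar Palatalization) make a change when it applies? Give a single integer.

1

Rule 1 Velar Palatalization: [ekibebeb] → [etibebeb]
Rule 2 Word-Final Devoicing: [etibebeb] → [etibebep]
Rule 3 Regressive Voicing Assimilation: no change — [etibebep]
Rule 4 Stop Lenition: [etibebep] → [etivevep]
Rule Rule 1 changed 1 position(s).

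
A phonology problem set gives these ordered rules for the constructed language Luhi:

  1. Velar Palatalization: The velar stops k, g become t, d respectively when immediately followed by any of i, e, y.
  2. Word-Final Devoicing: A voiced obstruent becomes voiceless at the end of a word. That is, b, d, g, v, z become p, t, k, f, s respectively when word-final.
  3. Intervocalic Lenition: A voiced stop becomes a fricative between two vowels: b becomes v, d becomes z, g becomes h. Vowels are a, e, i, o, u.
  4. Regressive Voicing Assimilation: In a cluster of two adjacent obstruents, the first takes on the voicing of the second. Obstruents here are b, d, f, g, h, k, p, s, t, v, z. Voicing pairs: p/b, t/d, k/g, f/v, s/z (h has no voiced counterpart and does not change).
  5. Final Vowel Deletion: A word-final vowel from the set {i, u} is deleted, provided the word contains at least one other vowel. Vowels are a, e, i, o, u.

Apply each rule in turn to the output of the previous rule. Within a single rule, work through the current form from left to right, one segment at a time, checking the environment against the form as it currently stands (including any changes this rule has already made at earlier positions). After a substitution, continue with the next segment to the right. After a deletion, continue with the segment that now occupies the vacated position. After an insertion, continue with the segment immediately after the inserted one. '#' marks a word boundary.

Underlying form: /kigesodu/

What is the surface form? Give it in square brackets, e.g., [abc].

[tizesoz]

1 Velar Palatalization: [kigesodu] → [tidesodu]
2 Word-Final Devoicing: no change — [tidesodu]
3 Intervocalic Lenition: [tidesodu] → [tizesozu]
4 Regressive Voicing Assimilation: no change — [tizesozu]
5 Final Vowel Deletion: [tizesozu] → [tizesoz]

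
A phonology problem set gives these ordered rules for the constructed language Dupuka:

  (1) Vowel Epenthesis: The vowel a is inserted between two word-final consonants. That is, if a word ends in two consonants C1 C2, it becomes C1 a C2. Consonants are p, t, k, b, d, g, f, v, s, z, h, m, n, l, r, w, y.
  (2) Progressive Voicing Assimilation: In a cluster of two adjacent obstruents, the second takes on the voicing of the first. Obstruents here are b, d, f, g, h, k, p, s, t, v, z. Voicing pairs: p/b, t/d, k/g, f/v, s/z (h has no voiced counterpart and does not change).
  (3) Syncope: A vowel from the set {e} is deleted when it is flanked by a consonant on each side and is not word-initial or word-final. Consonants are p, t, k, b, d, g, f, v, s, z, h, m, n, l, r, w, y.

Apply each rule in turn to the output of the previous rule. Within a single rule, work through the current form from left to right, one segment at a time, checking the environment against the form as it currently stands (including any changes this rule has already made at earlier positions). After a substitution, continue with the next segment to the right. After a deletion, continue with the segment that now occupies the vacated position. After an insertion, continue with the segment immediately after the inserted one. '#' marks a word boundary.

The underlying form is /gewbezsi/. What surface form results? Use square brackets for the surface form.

[gwbzzi]

(1) Vowel Epenthesis: no change — [gewbezsi]
(2) Progressive Voicing Assimilation: [gewbezsi] → [gewbezzi]
(3) Syncope: [gewbezzi] → [gwbzzi]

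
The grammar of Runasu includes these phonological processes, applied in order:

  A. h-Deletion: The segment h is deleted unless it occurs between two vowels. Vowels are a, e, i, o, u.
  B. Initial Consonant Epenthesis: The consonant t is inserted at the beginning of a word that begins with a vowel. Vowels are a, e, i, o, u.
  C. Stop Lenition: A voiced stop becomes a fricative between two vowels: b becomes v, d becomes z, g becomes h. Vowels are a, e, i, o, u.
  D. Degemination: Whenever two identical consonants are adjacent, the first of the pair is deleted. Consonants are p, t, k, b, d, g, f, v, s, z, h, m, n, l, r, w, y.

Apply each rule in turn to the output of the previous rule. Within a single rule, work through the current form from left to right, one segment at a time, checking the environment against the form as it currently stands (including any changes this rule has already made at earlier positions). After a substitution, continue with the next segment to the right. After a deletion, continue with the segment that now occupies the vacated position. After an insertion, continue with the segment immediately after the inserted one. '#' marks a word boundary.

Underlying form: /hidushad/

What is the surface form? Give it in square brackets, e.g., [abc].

[tizusad]

A h-Deletion: [hidushad] → [idusad]
B Initial Consonant Epenthesis: [idusad] → [tidusad]
C Stop Lenition: [tidusad] → [tizusad]
D Degemination: no change — [tizusad]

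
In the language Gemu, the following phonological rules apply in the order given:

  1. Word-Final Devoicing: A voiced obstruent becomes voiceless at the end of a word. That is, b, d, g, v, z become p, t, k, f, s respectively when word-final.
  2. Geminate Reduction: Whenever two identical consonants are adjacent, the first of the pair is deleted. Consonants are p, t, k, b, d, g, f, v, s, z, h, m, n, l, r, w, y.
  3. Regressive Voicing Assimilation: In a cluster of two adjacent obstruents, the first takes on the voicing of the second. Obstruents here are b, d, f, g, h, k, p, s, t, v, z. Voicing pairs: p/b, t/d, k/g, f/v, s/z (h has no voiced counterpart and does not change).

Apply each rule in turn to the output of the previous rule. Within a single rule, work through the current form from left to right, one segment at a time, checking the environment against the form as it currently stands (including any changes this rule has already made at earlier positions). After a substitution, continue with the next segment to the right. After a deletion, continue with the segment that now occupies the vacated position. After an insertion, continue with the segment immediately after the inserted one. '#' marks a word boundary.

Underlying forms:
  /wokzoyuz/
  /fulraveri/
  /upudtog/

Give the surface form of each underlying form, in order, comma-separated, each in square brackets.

[wogzoyus], [fulraveri], [uputtok]

/wokzoyuz/:
  1 Word-Final Devoicing: [wokzoyuz] → [wokzoyus]
  2 Geminate Reduction: no change — [wokzoyus]
  3 Regressive Voicing Assimilation: [wokzoyus] → [wogzoyus]
/fulraveri/:
  1 Word-Final Devoicing: no change — [fulraveri]
  2 Geminate Reduction: no change — [fulraveri]
  3 Regressive Voicing Assimilation: no change — [fulraveri]
/upudtog/:
  1 Word-Final Devoicing: [upudtog] → [upudtok]
  2 Geminate Reduction: no change — [upudtok]
  3 Regressive Voicing Assimilation: [upudtok] → [uputtok]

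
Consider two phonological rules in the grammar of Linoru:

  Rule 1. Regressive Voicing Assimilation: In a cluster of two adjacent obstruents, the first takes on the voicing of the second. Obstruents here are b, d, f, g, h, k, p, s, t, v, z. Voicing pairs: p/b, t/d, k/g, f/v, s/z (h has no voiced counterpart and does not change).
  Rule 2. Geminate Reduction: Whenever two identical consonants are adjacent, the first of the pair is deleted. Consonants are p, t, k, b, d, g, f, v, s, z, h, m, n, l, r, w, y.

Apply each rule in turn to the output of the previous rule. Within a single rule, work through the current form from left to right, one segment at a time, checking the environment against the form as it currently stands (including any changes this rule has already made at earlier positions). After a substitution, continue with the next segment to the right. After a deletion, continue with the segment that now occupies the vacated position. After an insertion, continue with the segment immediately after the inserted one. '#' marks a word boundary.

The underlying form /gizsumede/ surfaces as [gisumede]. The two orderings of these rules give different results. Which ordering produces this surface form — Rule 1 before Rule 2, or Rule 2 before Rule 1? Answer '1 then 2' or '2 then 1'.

Order 1 then 2:
  1 Regressive Voicing Assimilation: [gizsumede] → [gissumede]
  2 Geminate Reduction: [gissumede] → [gisumede]
  result: [gisumede]
Order 2 then 1:
  2 Geminate Reduction: no change — [gizsumede]
  1 Regressive Voicing Assimilation: [gizsumede] → [gissumede]
  result: [gissumede]

1 then 2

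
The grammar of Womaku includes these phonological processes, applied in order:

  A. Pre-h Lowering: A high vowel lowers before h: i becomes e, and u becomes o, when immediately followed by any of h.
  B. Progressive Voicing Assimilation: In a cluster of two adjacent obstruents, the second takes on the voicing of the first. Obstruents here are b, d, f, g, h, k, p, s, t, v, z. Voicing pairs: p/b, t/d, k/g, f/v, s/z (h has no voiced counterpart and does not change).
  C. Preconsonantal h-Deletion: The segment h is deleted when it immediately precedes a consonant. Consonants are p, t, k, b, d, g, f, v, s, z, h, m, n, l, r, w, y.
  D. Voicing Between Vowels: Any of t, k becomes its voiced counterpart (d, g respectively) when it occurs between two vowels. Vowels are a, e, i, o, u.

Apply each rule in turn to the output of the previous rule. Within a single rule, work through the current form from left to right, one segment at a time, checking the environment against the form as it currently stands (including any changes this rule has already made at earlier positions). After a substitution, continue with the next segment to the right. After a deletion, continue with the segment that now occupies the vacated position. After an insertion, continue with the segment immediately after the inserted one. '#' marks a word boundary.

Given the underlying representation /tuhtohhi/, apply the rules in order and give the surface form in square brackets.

A Pre-h Lowering: [tuhtohhi] → [tohtohhi]
B Progressive Voicing Assimilation: no change — [tohtohhi]
C Preconsonantal h-Deletion: [tohtohhi] → [totohi]
D Voicing Between Vowels: [totohi] → [todohi]

[todohi]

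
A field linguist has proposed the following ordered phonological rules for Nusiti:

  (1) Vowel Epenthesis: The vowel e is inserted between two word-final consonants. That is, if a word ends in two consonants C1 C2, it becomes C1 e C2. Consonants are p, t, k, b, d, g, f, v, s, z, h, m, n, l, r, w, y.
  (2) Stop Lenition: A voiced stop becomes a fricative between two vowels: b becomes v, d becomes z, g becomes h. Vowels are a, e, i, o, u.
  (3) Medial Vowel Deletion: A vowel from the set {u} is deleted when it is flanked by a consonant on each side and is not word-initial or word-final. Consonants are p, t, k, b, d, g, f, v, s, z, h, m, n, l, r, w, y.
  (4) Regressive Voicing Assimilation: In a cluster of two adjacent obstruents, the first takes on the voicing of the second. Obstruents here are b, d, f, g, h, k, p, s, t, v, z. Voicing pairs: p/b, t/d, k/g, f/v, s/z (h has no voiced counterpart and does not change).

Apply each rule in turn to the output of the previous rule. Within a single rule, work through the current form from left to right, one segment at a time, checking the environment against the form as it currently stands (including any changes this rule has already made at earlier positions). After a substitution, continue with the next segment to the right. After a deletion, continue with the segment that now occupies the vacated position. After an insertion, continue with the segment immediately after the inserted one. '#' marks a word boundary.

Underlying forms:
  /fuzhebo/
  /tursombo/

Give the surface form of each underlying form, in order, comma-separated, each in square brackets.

/fuzhebo/:
  (1) Vowel Epenthesis: no change — [fuzhebo]
  (2) Stop Lenition: [fuzhebo] → [fuzhevo]
  (3) Medial Vowel Deletion: [fuzhevo] → [fzhevo]
  (4) Regressive Voicing Assimilation: [fzhevo] → [vshevo]
/tursombo/:
  (1) Vowel Epenthesis: no change — [tursombo]
  (2) Stop Lenition: no change — [tursombo]
  (3) Medial Vowel Deletion: [tursombo] → [trsombo]
  (4) Regressive Voicing Assimilation: no change — [trsombo]

[vshevo], [trsombo]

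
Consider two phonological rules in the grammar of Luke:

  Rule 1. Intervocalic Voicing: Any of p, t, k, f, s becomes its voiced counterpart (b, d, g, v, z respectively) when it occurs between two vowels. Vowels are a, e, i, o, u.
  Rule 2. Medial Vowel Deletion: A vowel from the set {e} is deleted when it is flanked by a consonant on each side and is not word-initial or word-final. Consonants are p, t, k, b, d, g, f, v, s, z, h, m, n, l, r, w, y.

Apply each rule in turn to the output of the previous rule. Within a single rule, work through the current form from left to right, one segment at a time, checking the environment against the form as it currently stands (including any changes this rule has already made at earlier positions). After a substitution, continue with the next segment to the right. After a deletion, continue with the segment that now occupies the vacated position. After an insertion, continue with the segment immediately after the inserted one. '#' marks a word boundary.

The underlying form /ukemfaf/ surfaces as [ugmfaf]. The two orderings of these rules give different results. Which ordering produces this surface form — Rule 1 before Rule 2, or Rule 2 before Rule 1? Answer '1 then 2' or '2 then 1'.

Order 1 then 2:
  1 Intervocalic Voicing: [ukemfaf] → [ugemfaf]
  2 Medial Vowel Deletion: [ugemfaf] → [ugmfaf]
  result: [ugmfaf]
Order 2 then 1:
  2 Medial Vowel Deletion: [ukemfaf] → [ukmfaf]
  1 Intervocalic Voicing: no change — [ukmfaf]
  result: [ukmfaf]

1 then 2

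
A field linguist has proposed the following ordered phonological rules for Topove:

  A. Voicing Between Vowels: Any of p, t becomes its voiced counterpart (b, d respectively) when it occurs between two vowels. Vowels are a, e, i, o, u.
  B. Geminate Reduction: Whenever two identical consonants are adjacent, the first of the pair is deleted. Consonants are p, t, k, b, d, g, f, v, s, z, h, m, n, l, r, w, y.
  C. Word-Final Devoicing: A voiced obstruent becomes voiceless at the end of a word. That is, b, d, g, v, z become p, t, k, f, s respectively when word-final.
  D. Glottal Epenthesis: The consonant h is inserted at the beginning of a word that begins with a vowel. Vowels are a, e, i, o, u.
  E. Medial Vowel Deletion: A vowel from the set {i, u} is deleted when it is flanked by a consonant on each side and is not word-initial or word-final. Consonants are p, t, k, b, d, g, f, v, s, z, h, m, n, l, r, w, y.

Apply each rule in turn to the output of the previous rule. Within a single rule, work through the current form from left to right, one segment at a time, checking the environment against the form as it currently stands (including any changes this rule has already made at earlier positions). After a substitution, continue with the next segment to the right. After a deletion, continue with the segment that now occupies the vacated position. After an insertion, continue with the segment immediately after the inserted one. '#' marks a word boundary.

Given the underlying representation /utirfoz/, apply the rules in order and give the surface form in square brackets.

[hdrfos]

A Voicing Between Vowels: [utirfoz] → [udirfoz]
B Geminate Reduction: no change — [udirfoz]
C Word-Final Devoicing: [udirfoz] → [udirfos]
D Glottal Epenthesis: [udirfos] → [hudirfos]
E Medial Vowel Deletion: [hudirfos] → [hdrfos]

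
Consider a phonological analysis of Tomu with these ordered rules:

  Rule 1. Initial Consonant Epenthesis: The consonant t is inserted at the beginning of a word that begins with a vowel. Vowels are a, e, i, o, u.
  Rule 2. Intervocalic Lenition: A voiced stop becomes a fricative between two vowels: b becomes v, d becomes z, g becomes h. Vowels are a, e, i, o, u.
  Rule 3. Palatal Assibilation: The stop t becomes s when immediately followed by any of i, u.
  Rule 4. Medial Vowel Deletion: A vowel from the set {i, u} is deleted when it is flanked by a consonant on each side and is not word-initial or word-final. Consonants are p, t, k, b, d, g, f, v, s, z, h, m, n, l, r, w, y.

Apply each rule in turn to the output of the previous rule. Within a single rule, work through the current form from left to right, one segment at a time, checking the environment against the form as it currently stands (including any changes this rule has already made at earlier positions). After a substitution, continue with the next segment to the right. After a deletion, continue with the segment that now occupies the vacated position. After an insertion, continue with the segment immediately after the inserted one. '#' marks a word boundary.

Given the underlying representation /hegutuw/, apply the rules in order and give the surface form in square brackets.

Rule 1 Initial Consonant Epenthesis: no change — [hegutuw]
Rule 2 Intervocalic Lenition: [hegutuw] → [hehutuw]
Rule 3 Palatal Assibilation: [hehutuw] → [hehusuw]
Rule 4 Medial Vowel Deletion: [hehusuw] → [hehsw]

[hehsw]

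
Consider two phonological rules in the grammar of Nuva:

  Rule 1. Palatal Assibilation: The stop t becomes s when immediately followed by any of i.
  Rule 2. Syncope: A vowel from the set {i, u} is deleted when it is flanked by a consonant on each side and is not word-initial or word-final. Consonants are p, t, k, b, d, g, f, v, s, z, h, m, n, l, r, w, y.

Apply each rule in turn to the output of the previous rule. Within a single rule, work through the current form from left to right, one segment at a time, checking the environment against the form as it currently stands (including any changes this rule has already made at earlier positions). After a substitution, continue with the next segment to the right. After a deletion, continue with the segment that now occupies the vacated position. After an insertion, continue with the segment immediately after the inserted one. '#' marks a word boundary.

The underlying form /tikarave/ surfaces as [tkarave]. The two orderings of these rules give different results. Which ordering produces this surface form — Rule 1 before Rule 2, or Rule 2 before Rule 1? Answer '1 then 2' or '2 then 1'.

2 then 1

Order 1 then 2:
  1 Palatal Assibilation: [tikarave] → [sikarave]
  2 Syncope: [sikarave] → [skarave]
  result: [skarave]
Order 2 then 1:
  2 Syncope: [tikarave] → [tkarave]
  1 Palatal Assibilation: no change — [tkarave]
  result: [tkarave]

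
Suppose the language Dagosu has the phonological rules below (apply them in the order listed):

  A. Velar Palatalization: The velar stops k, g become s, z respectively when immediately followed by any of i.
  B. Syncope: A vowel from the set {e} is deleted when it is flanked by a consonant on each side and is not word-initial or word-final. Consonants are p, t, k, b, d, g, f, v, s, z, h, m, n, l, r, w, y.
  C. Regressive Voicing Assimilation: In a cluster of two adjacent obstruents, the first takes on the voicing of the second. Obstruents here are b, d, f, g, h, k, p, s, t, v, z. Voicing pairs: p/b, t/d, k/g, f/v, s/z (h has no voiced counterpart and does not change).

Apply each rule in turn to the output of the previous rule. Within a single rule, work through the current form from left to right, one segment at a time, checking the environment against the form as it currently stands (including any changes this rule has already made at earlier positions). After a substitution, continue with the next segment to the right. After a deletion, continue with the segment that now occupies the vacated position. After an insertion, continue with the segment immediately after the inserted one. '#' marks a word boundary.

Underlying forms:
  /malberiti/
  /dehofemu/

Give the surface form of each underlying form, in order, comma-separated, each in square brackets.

[malbriti], [thofmu]

/malberiti/:
  A Velar Palatalization: no change — [malberiti]
  B Syncope: [malberiti] → [malbriti]
  C Regressive Voicing Assimilation: no change — [malbriti]
/dehofemu/:
  A Velar Palatalization: no change — [dehofemu]
  B Syncope: [dehofemu] → [dhofmu]
  C Regressive Voicing Assimilation: [dhofmu] → [thofmu]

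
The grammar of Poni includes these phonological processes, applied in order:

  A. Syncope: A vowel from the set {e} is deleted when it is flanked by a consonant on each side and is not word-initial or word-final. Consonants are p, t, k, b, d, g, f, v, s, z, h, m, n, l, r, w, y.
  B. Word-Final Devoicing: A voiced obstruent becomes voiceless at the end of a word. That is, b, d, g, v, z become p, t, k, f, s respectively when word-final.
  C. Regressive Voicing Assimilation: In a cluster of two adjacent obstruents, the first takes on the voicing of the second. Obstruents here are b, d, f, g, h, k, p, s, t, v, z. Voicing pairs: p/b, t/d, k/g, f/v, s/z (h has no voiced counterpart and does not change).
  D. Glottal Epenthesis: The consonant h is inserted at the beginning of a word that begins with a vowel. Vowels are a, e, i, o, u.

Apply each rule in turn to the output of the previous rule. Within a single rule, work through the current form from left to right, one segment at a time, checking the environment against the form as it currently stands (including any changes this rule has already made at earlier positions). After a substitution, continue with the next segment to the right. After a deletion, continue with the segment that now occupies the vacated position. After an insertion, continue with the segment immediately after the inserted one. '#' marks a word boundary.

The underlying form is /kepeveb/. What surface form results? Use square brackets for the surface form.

[kbfp]

A Syncope: [kepeveb] → [kpvb]
B Word-Final Devoicing: [kpvb] → [kpvp]
C Regressive Voicing Assimilation: [kpvp] → [kbfp]
D Glottal Epenthesis: no change — [kbfp]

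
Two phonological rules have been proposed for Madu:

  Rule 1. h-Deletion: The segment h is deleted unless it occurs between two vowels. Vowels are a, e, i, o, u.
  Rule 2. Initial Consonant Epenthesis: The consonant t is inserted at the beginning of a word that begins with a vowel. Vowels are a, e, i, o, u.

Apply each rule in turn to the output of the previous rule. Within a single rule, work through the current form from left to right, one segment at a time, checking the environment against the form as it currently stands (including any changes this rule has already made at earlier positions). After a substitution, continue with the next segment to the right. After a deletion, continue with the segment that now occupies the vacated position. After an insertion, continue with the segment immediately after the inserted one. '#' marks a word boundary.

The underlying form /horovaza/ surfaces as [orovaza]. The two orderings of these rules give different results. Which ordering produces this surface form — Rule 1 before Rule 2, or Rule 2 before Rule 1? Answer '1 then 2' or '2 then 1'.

2 then 1

Order 1 then 2:
  1 h-Deletion: [horovaza] → [orovaza]
  2 Initial Consonant Epenthesis: [orovaza] → [torovaza]
  result: [torovaza]
Order 2 then 1:
  2 Initial Consonant Epenthesis: no change — [horovaza]
  1 h-Deletion: [horovaza] → [orovaza]
  result: [orovaza]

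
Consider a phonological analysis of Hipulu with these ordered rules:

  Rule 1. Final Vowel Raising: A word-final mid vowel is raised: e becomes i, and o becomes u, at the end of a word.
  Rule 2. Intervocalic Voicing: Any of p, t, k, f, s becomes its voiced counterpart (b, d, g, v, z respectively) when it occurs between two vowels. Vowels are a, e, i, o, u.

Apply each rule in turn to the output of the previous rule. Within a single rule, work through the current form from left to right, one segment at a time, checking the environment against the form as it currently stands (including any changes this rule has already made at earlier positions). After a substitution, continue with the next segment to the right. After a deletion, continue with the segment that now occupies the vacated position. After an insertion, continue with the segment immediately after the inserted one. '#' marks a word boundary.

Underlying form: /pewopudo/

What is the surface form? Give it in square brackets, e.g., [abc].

[pewobudu]

Rule 1 Final Vowel Raising: [pewopudo] → [pewopudu]
Rule 2 Intervocalic Voicing: [pewopudu] → [pewobudu]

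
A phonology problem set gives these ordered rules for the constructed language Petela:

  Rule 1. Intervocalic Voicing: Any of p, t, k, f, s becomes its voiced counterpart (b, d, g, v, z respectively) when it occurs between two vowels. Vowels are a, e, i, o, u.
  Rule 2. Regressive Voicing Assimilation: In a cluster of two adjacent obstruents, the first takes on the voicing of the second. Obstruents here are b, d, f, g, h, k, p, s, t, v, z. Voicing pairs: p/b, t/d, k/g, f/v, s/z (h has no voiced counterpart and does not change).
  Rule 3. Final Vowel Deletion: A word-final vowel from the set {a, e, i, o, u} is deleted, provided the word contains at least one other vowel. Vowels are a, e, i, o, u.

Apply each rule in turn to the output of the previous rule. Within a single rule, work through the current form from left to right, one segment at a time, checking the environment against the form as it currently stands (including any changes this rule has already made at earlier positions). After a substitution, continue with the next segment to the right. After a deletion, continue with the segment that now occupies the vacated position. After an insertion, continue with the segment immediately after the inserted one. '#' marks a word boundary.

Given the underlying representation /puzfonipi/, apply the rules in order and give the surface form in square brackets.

Rule 1 Intervocalic Voicing: [puzfonipi] → [puzfonibi]
Rule 2 Regressive Voicing Assimilation: [puzfonibi] → [pusfonibi]
Rule 3 Final Vowel Deletion: [pusfonibi] → [pusfonib]

[pusfonib]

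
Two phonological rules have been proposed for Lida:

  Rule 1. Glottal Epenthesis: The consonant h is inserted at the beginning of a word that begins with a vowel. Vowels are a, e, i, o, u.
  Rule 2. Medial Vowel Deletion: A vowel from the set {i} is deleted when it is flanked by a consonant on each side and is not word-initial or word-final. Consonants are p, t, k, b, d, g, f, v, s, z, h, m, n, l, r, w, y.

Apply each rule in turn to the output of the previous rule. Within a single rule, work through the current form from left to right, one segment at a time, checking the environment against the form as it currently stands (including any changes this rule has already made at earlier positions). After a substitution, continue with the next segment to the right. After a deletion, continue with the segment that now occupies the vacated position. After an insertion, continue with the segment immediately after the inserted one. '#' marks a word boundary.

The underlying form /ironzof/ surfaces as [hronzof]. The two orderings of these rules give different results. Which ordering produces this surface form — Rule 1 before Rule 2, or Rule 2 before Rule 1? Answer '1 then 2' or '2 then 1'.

Order 1 then 2:
  1 Glottal Epenthesis: [ironzof] → [hironzof]
  2 Medial Vowel Deletion: [hironzof] → [hronzof]
  result: [hronzof]
Order 2 then 1:
  2 Medial Vowel Deletion: no change — [ironzof]
  1 Glottal Epenthesis: [ironzof] → [hironzof]
  result: [hironzof]

1 then 2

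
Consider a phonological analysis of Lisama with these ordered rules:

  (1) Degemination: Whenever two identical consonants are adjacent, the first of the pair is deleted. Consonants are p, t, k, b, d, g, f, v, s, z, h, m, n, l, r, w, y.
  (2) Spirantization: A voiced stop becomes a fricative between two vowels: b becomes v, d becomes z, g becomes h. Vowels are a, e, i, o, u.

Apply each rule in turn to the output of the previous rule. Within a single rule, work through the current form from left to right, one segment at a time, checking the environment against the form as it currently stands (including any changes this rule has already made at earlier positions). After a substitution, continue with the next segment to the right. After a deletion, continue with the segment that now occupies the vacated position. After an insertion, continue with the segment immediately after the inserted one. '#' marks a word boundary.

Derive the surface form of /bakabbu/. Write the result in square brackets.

[bakavu]

(1) Degemination: [bakabbu] → [bakabu]
(2) Spirantization: [bakabu] → [bakavu]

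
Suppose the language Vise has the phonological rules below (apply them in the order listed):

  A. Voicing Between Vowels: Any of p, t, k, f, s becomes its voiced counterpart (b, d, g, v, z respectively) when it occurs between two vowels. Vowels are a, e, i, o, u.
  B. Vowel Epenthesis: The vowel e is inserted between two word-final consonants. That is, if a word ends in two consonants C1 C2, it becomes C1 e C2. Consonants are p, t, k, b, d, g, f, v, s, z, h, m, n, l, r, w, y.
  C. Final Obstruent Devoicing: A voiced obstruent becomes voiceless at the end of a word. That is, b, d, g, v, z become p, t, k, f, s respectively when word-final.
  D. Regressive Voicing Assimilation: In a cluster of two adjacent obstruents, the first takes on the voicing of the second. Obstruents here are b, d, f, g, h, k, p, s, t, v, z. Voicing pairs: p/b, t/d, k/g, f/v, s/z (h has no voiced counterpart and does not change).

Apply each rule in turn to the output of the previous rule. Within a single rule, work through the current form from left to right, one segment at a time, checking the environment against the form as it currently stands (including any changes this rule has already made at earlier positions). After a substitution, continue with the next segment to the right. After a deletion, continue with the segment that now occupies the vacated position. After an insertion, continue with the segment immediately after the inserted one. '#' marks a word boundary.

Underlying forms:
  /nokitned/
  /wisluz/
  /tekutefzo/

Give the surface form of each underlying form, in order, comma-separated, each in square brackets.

[nogitnet], [wislus], [tegudevzo]

/nokitned/:
  A Voicing Between Vowels: [nokitned] → [nogitned]
  B Vowel Epenthesis: no change — [nogitned]
  C Final Obstruent Devoicing: [nogitned] → [nogitnet]
  D Regressive Voicing Assimilation: no change — [nogitnet]
/wisluz/:
  A Voicing Between Vowels: no change — [wisluz]
  B Vowel Epenthesis: no change — [wisluz]
  C Final Obstruent Devoicing: [wisluz] → [wislus]
  D Regressive Voicing Assimilation: no change — [wislus]
/tekutefzo/:
  A Voicing Between Vowels: [tekutefzo] → [tegudefzo]
  B Vowel Epenthesis: no change — [tegudefzo]
  C Final Obstruent Devoicing: no change — [tegudefzo]
  D Regressive Voicing Assimilation: [tegudefzo] → [tegudevzo]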